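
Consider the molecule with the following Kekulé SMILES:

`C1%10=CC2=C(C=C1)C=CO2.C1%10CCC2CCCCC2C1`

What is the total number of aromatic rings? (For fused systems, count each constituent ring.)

The SMILES encodes a six-membered carbon ring with three alternating C=C double bonds, fused to a five-membered ring containing one oxygen and two C=C double bonds; two fused six-membered saturated carbon rings.
The fused 6/5-membered bicyclic (with one oxygen) is a single π system with 9 sp² atoms and 10 π electrons from ring double bonds plus a heteroatom lone pair. 10 = 4(2)+2, so the system is aromatic and both rings count as aromatic (benzofuran).
The 6-membered ring has only sp³ atoms, so it is not fully conjugated — not aromatic (cyclohexane ring).
The second 6-membered ring has only sp³ atoms, so it is not fully conjugated — not aromatic (cyclohexane ring).
2 of the 4 rings are aromatic. Total: 2.

2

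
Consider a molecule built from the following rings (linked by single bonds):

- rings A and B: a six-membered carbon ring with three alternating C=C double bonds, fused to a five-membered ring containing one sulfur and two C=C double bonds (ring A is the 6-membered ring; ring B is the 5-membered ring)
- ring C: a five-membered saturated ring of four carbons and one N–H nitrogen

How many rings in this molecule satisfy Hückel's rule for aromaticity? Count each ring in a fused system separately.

Rings A and B form a fused bicyclic system (with one sulfur) with 9 sp² atoms and 10 π electrons from ring double bonds plus a heteroatom lone pair. 10 = 4(2)+2, so the system is aromatic and both rings count as aromatic (benzothiophene).
Ring C has only sp³ atoms, so it is not fully conjugated — not aromatic (pyrrolidine).
Aromatic: A, B. Total: 2.

2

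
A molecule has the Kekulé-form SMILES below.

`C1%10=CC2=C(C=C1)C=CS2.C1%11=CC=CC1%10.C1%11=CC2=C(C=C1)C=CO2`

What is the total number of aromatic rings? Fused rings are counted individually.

The SMILES encodes a six-membered carbon ring with three alternating C=C double bonds, fused to a five-membered ring containing one sulfur and two C=C double bonds; a five-membered carbon ring with two conjugated C=C double bonds and one sp³ carbon; a six-membered carbon ring with three alternating C=C double bonds, fused to a five-membered ring containing one oxygen and two C=C double bonds.
The fused 6/5-membered bicyclic (with one sulfur) is a single π system with 9 sp² atoms and 10 π electrons from ring double bonds plus a heteroatom lone pair. 10 = 4(2)+2, so the system is aromatic and both rings count as aromatic (benzothiophene).
The 5-membered ring has one sp³ carbon, so it is not fully conjugated — not aromatic (cyclopentadiene).
The fused 6/5-membered bicyclic (with one oxygen) is a single π system with 9 sp² atoms and 10 π electrons from ring double bonds plus a heteroatom lone pair. 10 = 4(2)+2, so the system is aromatic and both rings count as aromatic (benzofuran).
4 of the 5 rings are aromatic. Total: 4.

4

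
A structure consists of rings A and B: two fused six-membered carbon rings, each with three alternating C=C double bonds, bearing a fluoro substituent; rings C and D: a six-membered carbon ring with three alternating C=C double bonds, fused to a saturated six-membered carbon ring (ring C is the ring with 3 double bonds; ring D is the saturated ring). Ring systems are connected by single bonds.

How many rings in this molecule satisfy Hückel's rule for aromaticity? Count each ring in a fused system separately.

Rings A and B form a fused bicyclic system with 10 sp² atoms and 10 π electrons from ring double bonds. 10 = 4(2)+2, so the system is aromatic and both rings count as aromatic (naphthalene).
Ring C has a continuous p-orbital overlap around the ring; 3 ring double bonds give 6 π electrons. That satisfies 4n+2 with n=1, so ring C is aromatic (benzene ring).
Ring D has four sp³ carbons, so it is not fully conjugated — not aromatic (cyclohexane ring).
Aromatic: A, B, C. Total: 3.

3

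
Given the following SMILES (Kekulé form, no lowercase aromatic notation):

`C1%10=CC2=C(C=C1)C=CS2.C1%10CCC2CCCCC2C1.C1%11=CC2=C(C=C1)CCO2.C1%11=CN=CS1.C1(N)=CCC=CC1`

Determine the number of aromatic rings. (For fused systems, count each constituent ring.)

4

The SMILES encodes a six-membered carbon ring with three alternating C=C double bonds, fused to a five-membered ring containing one sulfur and two C=C double bonds; two fused six-membered saturated carbon rings; a six-membered carbon ring with three alternating C=C double bonds, fused to a five-membered ring containing one oxygen and two sp³ carbons; a five-membered ring with a sulfur at position 1 and a nitrogen at position 3 (in a C=N bond), with two double bonds; a six-membered carbon ring with two isolated C=C double bonds and two sp³ carbons.
The fused 6/5-membered bicyclic (with one sulfur) is a single π system with 9 sp² atoms and 10 π electrons from ring double bonds plus a heteroatom lone pair. 10 = 4(2)+2, so the system is aromatic and both rings count as aromatic (benzothiophene).
The 6-membered ring has only sp³ atoms, so it is not fully conjugated — not aromatic (cyclohexane ring).
The second 6-membered ring has only sp³ atoms, so it is not fully conjugated — not aromatic (cyclohexane ring).
The third 6-membered ring is fully conjugated (every ring atom contributes a p orbital); 3 ring double bonds give 6 π electrons. Since 6 = 4n+2 (n=1), it is aromatic (benzene ring).
The 5-membered ring with one oxygen has two sp³ carbons, so it is not fully conjugated — not aromatic (oxolane ring).
The 5-membered ring with one sulfur and one =N– has a continuous p-orbital overlap around the ring; 2 ring double bonds (4 π electrons) plus a heteroatom lone pair (2) give 6 π electrons. 6 = 4(1)+2, so it is aromatic (thiazole).
The fourth 6-membered ring has two sp³ carbons, so it is not fully conjugated — not aromatic (1,4-cyclohexadiene).
4 of the 8 rings are aromatic. Total: 4.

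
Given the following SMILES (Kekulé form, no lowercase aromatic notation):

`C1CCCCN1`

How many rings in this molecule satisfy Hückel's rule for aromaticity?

The SMILES encodes a six-membered saturated ring of five carbons and one N–H nitrogen.
The 6-membered ring with one N–H has only sp³ atoms, so it is not fully conjugated — not aromatic (piperidine).

0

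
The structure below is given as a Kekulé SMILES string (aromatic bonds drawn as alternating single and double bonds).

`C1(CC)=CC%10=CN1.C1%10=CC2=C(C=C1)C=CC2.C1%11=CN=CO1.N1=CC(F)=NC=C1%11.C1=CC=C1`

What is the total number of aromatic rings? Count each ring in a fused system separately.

4

The SMILES encodes a five-membered ring of four carbons and one nitrogen bearing a hydrogen, with two C=C double bonds; a six-membered carbon ring with three alternating C=C double bonds, fused to a five-membered carbon ring containing one C=C double bond and one sp³ carbon; a five-membered ring with an oxygen at position 1 and a nitrogen at position 3 (in a C=N bond), with two double bonds; a six-membered ring with nitrogens at positions 1 and 4 and three alternating double bonds; a four-membered carbon ring with two alternating C=C double bonds.
The 5-membered ring with one N–H has a continuous p-orbital overlap around the ring; 2 ring double bonds (4 π electrons) plus a heteroatom lone pair (2) give 6 π electrons. That satisfies 4n+2 with n=1, so it is aromatic (pyrrole).
The 6-membered ring is planar and fully conjugated; 3 ring double bonds give 6 π electrons. That satisfies 4n+2 with n=1, so it is aromatic (benzene ring).
The 5-membered ring has one sp³ carbon, so it is not fully conjugated — not aromatic (cyclopentene ring).
The 5-membered ring with one oxygen and one =N– has a continuous p-orbital overlap around the ring; 2 ring double bonds (4 π electrons) plus a heteroatom lone pair (2) give 6 π electrons. Since 6 = 4n+2 (n=1), it is aromatic (oxazole).
The 6-membered ring with two nitrogens (1,4) is planar and fully conjugated; 3 ring double bonds give 6 π electrons. Since 6 = 4n+2 (n=1), it is aromatic (pyrazine).
The 4-membered ring has only sp² ring atoms; a planar conformation would have a fully conjugated π system of 4 electrons. But 4 = 4(1), which is 4n not 4n+2, so it is not aromatic (cyclobutadiene) — cyclobutadiene is antiaromatic and distorts to a rectangle.
4 of the 6 rings are aromatic. Total: 4.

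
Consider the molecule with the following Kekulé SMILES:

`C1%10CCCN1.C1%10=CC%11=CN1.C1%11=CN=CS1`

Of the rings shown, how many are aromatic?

2

The SMILES encodes a five-membered saturated ring of four carbons and one N–H nitrogen; a five-membered ring of four carbons and one nitrogen bearing a hydrogen, with two C=C double bonds; a five-membered ring with a sulfur at position 1 and a nitrogen at position 3 (in a C=N bond), with two double bonds.
The 5-membered ring with one N–H has only sp³ atoms, so it is not fully conjugated — not aromatic (pyrrolidine).
The second 5-membered ring with one N–H has a continuous p-orbital overlap around the ring; 2 ring double bonds (4 π electrons) plus a heteroatom lone pair (2) give 6 π electrons. 6 = 4(1)+2, so it is aromatic (pyrrole).
The 5-membered ring with one sulfur and one =N– is planar and fully conjugated; 2 ring double bonds (4 π electrons) plus a heteroatom lone pair (2) give 6 π electrons. 6 = 4(1)+2, so it is aromatic (thiazole).
2 of the 3 rings are aromatic. Total: 2.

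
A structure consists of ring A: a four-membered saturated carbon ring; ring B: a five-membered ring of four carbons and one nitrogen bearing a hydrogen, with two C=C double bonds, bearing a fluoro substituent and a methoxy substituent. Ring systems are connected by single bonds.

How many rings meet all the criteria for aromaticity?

Ring A has only sp³ atoms, so it is not fully conjugated — not aromatic (cyclobutane).
Ring B is planar and fully conjugated; 2 ring double bonds (4 π electrons) plus a heteroatom lone pair (2) give 6 π electrons. That satisfies 4n+2 with n=1, so ring B is aromatic (pyrrole).
Aromatic: B. Total: 1.

1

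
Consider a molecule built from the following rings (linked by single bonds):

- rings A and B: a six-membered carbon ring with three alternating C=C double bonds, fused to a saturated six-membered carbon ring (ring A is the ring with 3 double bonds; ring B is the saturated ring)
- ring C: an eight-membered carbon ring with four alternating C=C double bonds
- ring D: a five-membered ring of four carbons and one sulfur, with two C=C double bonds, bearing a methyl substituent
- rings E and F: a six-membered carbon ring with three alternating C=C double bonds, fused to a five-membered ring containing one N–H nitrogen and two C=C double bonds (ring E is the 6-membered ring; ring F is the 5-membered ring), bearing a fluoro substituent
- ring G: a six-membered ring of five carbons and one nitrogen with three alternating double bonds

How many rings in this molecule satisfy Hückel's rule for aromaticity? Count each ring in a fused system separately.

Ring A is planar and fully conjugated; 3 ring double bonds give 6 π electrons. Since 6 = 4n+2 (n=1), ring A is aromatic (benzene ring).
Ring B has four sp³ carbons, so it is not fully conjugated — not aromatic (cyclohexane ring).
Ring C has only sp² ring atoms; a planar conformation would have a fully conjugated π system of 8 electrons. But 8 = 4(2), which is 4n not 4n+2, so ring C is not aromatic (cyclooctatetraene) — cyclooctatetraene distorts into a non-planar tub to avoid antiaromaticity.
Ring D is planar and fully conjugated; 2 ring double bonds (4 π electrons) plus a heteroatom lone pair (2) give 6 π electrons. Since 6 = 4n+2 (n=1), ring D is aromatic (thiophene).
Rings E and F form a fused bicyclic system (with one N–H) with 9 sp² atoms and 10 π electrons from ring double bonds plus a heteroatom lone pair. 10 = 4(2)+2, so the system is aromatic and both rings count as aromatic (indole).
Ring G is fully conjugated (every ring atom contributes a p orbital); 3 ring double bonds give 6 π electrons. 6 = 4(1)+2, so ring G is aromatic (pyridine).
Aromatic: A, D, E, F, G. Total: 5.

5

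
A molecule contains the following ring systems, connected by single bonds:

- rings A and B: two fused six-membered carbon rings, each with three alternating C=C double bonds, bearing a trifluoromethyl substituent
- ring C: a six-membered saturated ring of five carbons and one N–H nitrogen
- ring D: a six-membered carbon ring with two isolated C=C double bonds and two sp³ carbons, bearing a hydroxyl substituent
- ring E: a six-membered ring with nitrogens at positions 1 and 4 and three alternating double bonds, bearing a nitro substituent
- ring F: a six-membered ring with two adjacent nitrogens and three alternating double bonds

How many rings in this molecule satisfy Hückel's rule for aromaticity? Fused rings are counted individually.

Rings A and B form a fused bicyclic system with 10 sp² atoms and 10 π electrons from ring double bonds. 10 = 4(2)+2, so the system is aromatic and both rings count as aromatic (naphthalene).
Ring C has only sp³ atoms, so it is not fully conjugated — not aromatic (piperidine).
Ring D has two sp³ carbons, so it is not fully conjugated — not aromatic (1,4-cyclohexadiene).
Ring E is fully conjugated (every ring atom contributes a p orbital); 3 ring double bonds give 6 π electrons. Since 6 = 4n+2 (n=1), ring E is aromatic (pyrazine).
Ring F is planar and fully conjugated; 3 ring double bonds give 6 π electrons. 6 = 4(1)+2, so ring F is aromatic (pyridazine).
Aromatic: A, B, E, F. Total: 4.

4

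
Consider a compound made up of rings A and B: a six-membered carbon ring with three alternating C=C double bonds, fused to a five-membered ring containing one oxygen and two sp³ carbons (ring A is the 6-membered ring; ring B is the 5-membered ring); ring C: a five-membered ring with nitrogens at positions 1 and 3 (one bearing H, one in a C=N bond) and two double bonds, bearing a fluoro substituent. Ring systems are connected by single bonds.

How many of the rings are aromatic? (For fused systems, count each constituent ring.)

2

Ring A is fully conjugated (every ring atom contributes a p orbital); 3 ring double bonds give 6 π electrons. 6 = 4(1)+2, so ring A is aromatic (benzene ring).
Ring B has two sp³ carbons, so it is not fully conjugated — not aromatic (oxolane ring).
Ring C is fully conjugated (every ring atom contributes a p orbital); 2 ring double bonds (4 π electrons) plus a heteroatom lone pair (2) give 6 π electrons. Since 6 = 4n+2 (n=1), ring C is aromatic (imidazole).
Aromatic: A, C. Total: 2.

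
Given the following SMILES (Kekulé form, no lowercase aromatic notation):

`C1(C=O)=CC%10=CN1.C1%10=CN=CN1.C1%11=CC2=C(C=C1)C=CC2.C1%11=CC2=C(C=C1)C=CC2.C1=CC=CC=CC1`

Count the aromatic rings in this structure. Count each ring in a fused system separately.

4

The SMILES encodes a five-membered ring of four carbons and one nitrogen bearing a hydrogen, with two C=C double bonds; a five-membered ring with nitrogens at positions 1 and 3 (one bearing H, one in a C=N bond) and two double bonds; a six-membered carbon ring with three alternating C=C double bonds, fused to a five-membered carbon ring containing one C=C double bond and one sp³ carbon; a six-membered carbon ring with three alternating C=C double bonds, fused to a five-membered carbon ring containing one C=C double bond and one sp³ carbon; a seven-membered carbon ring with three C=C double bonds and one sp³ carbon.
The 5-membered ring with one N–H has a continuous p-orbital overlap around the ring; 2 ring double bonds (4 π electrons) plus a heteroatom lone pair (2) give 6 π electrons. That satisfies 4n+2 with n=1, so it is aromatic (pyrrole).
The 5-membered ring with two nitrogens (one N–H, one =N–) is planar and fully conjugated; 2 ring double bonds (4 π electrons) plus a heteroatom lone pair (2) give 6 π electrons. 6 = 4(1)+2, so it is aromatic (imidazole).
The 6-membered ring is fully conjugated (every ring atom contributes a p orbital); 3 ring double bonds give 6 π electrons. Since 6 = 4n+2 (n=1), it is aromatic (benzene ring).
The 5-membered ring has one sp³ carbon, so it is not fully conjugated — not aromatic (cyclopentene ring).
The second 6-membered ring is planar and fully conjugated; 3 ring double bonds give 6 π electrons. Since 6 = 4n+2 (n=1), it is aromatic (benzene ring).
The second 5-membered ring has one sp³ carbon, so it is not fully conjugated — not aromatic (cyclopentene ring).
The 7-membered ring has one sp³ carbon, so it is not fully conjugated — not aromatic (cycloheptatriene).
4 of the 7 rings are aromatic. Total: 4.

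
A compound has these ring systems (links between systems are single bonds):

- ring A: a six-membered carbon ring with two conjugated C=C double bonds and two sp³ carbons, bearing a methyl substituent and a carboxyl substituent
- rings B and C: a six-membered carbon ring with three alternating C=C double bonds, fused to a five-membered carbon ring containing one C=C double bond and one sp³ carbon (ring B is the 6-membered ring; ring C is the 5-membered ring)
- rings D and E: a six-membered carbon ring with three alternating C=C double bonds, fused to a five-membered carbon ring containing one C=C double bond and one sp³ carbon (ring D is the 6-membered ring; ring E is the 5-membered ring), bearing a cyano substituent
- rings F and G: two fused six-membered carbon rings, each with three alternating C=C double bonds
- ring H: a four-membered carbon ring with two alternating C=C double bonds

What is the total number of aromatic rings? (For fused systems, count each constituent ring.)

4

Ring A has two sp³ carbons, so it is not fully conjugated — not aromatic (1,3-cyclohexadiene).
Ring B is fully conjugated (every ring atom contributes a p orbital); 3 ring double bonds give 6 π electrons. 6 = 4(1)+2, so ring B is aromatic (benzene ring).
Ring C has one sp³ carbon, so it is not fully conjugated — not aromatic (cyclopentene ring).
Ring D is fully conjugated (every ring atom contributes a p orbital); 3 ring double bonds give 6 π electrons. 6 = 4(1)+2, so ring D is aromatic (benzene ring).
Ring E has one sp³ carbon, so it is not fully conjugated — not aromatic (cyclopentene ring).
Rings F and G form a fused bicyclic system with 10 sp² atoms and 10 π electrons from ring double bonds. 10 = 4(2)+2, so the system is aromatic and both rings count as aromatic (naphthalene).
Ring H has only sp² ring atoms; a planar conformation would have a fully conjugated π system of 4 electrons. But 4 = 4(1), which is 4n not 4n+2, so ring H is not aromatic (cyclobutadiene) — cyclobutadiene is antiaromatic and distorts to a rectangle.
Aromatic: B, D, F, G. Total: 4.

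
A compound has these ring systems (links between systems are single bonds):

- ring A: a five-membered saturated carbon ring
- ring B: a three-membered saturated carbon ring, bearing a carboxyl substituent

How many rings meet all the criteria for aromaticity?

Ring A has only sp³ atoms, so it is not fully conjugated — not aromatic (cyclopentane).
Ring B has only sp³ atoms, so it is not fully conjugated — not aromatic (cyclopropane).
No ring is aromatic. Total: 0.

0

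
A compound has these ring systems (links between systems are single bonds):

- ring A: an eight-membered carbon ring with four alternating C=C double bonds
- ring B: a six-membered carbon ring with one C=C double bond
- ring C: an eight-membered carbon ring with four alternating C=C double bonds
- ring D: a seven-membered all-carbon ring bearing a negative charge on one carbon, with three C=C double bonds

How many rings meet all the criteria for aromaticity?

0

Ring A has only sp² ring atoms; a planar conformation would have a fully conjugated π system of 8 electrons. But 8 = 4(2), which is 4n not 4n+2, so ring A is not aromatic (cyclooctatetraene) — cyclooctatetraene distorts into a non-planar tub to avoid antiaromaticity.
Ring B has four sp³ carbons, so it is not fully conjugated — not aromatic (cyclohexene).
Ring C has only sp² ring atoms; a planar conformation would have a fully conjugated π system of 8 electrons. But 8 = 4(2), which is 4n not 4n+2, so ring C is not aromatic (cyclooctatetraene) — cyclooctatetraene distorts into a non-planar tub to avoid antiaromaticity.
Ring D has only sp² ring atoms; a planar conformation would have a fully conjugated π system of 8 electrons. But 8 = 4(2), which is 4n not 4n+2, so ring D is not aromatic (cycloheptatrienyl anion).
No ring is aromatic. Total: 0.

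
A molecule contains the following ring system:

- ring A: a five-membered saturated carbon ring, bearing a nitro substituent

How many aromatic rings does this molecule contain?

0

Ring A has only sp³ atoms, so it is not fully conjugated — not aromatic (cyclopentane).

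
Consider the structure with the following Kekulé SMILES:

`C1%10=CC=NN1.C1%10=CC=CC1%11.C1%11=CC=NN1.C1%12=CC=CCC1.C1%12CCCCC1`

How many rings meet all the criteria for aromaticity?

2

The SMILES encodes a five-membered ring with two adjacent nitrogens (one bearing H, one in a double bond) and two double bonds; a five-membered carbon ring with two conjugated C=C double bonds and one sp³ carbon; a five-membered ring with two adjacent nitrogens (one bearing H, one in a double bond) and two double bonds; a six-membered carbon ring with two conjugated C=C double bonds and two sp³ carbons; a six-membered saturated carbon ring.
The 5-membered ring with two adjacent nitrogens (one N–H, one =N–) has a continuous p-orbital overlap around the ring; 2 ring double bonds (4 π electrons) plus a heteroatom lone pair (2) give 6 π electrons. 6 = 4(1)+2, so it is aromatic (pyrazole).
The 5-membered ring has one sp³ carbon, so it is not fully conjugated — not aromatic (cyclopentadiene).
The second 5-membered ring with two adjacent nitrogens (one N–H, one =N–) is planar and fully conjugated; 2 ring double bonds (4 π electrons) plus a heteroatom lone pair (2) give 6 π electrons. Since 6 = 4n+2 (n=1), it is aromatic (pyrazole).
The 6-membered ring has two sp³ carbons, so it is not fully conjugated — not aromatic (1,3-cyclohexadiene).
The second 6-membered ring has only sp³ atoms, so it is not fully conjugated — not aromatic (cyclohexane).
2 of the 5 rings are aromatic. Total: 2.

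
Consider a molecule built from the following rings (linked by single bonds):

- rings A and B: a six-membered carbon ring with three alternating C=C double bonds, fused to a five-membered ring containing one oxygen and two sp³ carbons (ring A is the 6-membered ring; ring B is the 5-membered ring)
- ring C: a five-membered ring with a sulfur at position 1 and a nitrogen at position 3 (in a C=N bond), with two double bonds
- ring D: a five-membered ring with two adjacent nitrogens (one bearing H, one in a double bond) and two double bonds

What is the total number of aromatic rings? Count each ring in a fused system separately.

3

Ring A is planar and fully conjugated; 3 ring double bonds give 6 π electrons. That satisfies 4n+2 with n=1, so ring A is aromatic (benzene ring).
Ring B has two sp³ carbons, so it is not fully conjugated — not aromatic (oxolane ring).
Ring C has a continuous p-orbital overlap around the ring; 2 ring double bonds (4 π electrons) plus a heteroatom lone pair (2) give 6 π electrons. That satisfies 4n+2 with n=1, so ring C is aromatic (thiazole).
Ring D has a continuous p-orbital overlap around the ring; 2 ring double bonds (4 π electrons) plus a heteroatom lone pair (2) give 6 π electrons. That satisfies 4n+2 with n=1, so ring D is aromatic (pyrazole).
Aromatic: A, C, D. Total: 3.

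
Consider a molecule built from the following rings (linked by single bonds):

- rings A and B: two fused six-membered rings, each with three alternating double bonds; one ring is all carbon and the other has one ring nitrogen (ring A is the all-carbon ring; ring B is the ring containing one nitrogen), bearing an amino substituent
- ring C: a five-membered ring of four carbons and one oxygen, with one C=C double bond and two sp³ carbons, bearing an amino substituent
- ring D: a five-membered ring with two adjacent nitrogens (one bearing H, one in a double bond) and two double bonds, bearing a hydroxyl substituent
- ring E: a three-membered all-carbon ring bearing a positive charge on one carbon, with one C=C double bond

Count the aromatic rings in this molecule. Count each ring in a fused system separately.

Rings A and B form a fused bicyclic system (with one nitrogen) with 10 sp² atoms and 10 π electrons from ring double bonds. 10 = 4(2)+2, so the system is aromatic and both rings count as aromatic (quinoline).
Ring C has two sp³ carbons, so it is not fully conjugated — not aromatic (2,3-dihydrofuran).
Ring D is planar and fully conjugated; 2 ring double bonds (4 π electrons) plus a heteroatom lone pair (2) give 6 π electrons. Since 6 = 4n+2 (n=1), ring D is aromatic (pyrazole).
Ring E is planar and fully conjugated; 1 ring double bond (2 π electrons) plus the carbocation's empty p orbital (0, but keeps the ring conjugated) give 2 π electrons. Since 2 = 4n+2 (n=0), ring E is aromatic (cyclopropenyl cation).
Aromatic: A, B, D, E. Total: 4.

4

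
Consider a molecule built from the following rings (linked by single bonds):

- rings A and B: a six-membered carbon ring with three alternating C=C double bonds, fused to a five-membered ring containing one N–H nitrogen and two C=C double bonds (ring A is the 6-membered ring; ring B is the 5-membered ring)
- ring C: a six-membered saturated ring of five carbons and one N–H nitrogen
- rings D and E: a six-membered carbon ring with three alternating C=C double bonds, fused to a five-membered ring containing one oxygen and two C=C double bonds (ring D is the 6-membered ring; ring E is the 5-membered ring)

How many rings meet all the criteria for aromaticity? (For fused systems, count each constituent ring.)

4

Rings A and B form a fused bicyclic system (with one N–H) with 9 sp² atoms and 10 π electrons from ring double bonds plus a heteroatom lone pair. 10 = 4(2)+2, so the system is aromatic and both rings count as aromatic (indole).
Ring C has only sp³ atoms, so it is not fully conjugated — not aromatic (piperidine).
Rings D and E form a fused bicyclic system (with one oxygen) with 9 sp² atoms and 10 π electrons from ring double bonds plus a heteroatom lone pair. 10 = 4(2)+2, so the system is aromatic and both rings count as aromatic (benzofuran).
Aromatic: A, B, D, E. Total: 4.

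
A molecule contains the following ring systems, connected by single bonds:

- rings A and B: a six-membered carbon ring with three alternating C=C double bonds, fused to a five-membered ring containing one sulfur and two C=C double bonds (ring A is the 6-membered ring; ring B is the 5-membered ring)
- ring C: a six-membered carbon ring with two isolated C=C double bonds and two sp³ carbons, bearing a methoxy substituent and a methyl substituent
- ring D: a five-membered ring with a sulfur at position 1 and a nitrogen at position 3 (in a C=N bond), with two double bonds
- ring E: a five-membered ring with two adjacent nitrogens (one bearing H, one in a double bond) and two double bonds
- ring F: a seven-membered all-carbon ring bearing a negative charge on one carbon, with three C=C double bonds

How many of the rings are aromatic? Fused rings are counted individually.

4

Rings A and B form a fused bicyclic system (with one sulfur) with 9 sp² atoms and 10 π electrons from ring double bonds plus a heteroatom lone pair. 10 = 4(2)+2, so the system is aromatic and both rings count as aromatic (benzothiophene).
Ring C has two sp³ carbons, so it is not fully conjugated — not aromatic (1,4-cyclohexadiene).
Ring D is fully conjugated (every ring atom contributes a p orbital); 2 ring double bonds (4 π electrons) plus a heteroatom lone pair (2) give 6 π electrons. 6 = 4(1)+2, so ring D is aromatic (thiazole).
Ring E is planar and fully conjugated; 2 ring double bonds (4 π electrons) plus a heteroatom lone pair (2) give 6 π electrons. Since 6 = 4n+2 (n=1), ring E is aromatic (pyrazole).
Ring F has only sp² ring atoms; a planar conformation would have a fully conjugated π system of 8 electrons. But 8 = 4(2), which is 4n not 4n+2, so ring F is not aromatic (cycloheptatrienyl anion).
Aromatic: A, B, D, E. Total: 4.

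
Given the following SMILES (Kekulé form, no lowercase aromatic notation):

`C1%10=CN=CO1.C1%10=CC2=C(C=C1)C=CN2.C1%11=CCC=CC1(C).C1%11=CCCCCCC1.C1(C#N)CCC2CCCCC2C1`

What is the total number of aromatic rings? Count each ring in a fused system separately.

3

The SMILES encodes a five-membered ring with an oxygen at position 1 and a nitrogen at position 3 (in a C=N bond), with two double bonds; a six-membered carbon ring with three alternating C=C double bonds, fused to a five-membered ring containing one N–H nitrogen and two C=C double bonds; a six-membered carbon ring with two isolated C=C double bonds and two sp³ carbons; an eight-membered carbon ring with one C=C double bond; two fused six-membered saturated carbon rings.
The 5-membered ring with one oxygen and one =N– is fully conjugated (every ring atom contributes a p orbital); 2 ring double bonds (4 π electrons) plus a heteroatom lone pair (2) give 6 π electrons. That satisfies 4n+2 with n=1, so it is aromatic (oxazole).
The fused 6/5-membered bicyclic (with one N–H) is a single π system with 9 sp² atoms and 10 π electrons from ring double bonds plus a heteroatom lone pair. 10 = 4(2)+2, so the system is aromatic and both rings count as aromatic (indole).
The 6-membered ring has two sp³ carbons, so it is not fully conjugated — not aromatic (1,4-cyclohexadiene).
The 8-membered ring has six sp³ carbons, so it is not fully conjugated — not aromatic (cyclooctene).
The second 6-membered ring has only sp³ atoms, so it is not fully conjugated — not aromatic (cyclohexane ring).
The third 6-membered ring has only sp³ atoms, so it is not fully conjugated — not aromatic (cyclohexane ring).
3 of the 7 rings are aromatic. Total: 3.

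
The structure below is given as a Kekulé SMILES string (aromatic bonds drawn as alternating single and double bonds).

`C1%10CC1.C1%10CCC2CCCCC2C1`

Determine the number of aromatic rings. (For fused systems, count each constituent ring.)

The SMILES encodes a three-membered saturated carbon ring; two fused six-membered saturated carbon rings.
The 3-membered ring has only sp³ atoms, so it is not fully conjugated — not aromatic (cyclopropane).
The 6-membered ring has only sp³ atoms, so it is not fully conjugated — not aromatic (cyclohexane ring).
The second 6-membered ring has only sp³ atoms, so it is not fully conjugated — not aromatic (cyclohexane ring).
None of the rings are aromatic. Total: 0.

0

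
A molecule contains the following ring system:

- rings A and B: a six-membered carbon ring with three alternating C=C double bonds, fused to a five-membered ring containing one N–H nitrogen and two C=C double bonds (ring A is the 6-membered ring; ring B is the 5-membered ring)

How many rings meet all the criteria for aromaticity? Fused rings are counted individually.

Rings A and B form a fused bicyclic system (with one N–H) with 9 sp² atoms and 10 π electrons from ring double bonds plus a heteroatom lone pair. 10 = 4(2)+2, so the system is aromatic and both rings count as aromatic (indole).
Aromatic: A, B. Total: 2.

2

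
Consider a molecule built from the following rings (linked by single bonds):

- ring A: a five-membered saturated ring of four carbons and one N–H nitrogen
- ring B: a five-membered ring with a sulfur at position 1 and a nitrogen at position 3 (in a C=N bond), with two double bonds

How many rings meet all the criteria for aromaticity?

1

Ring A has only sp³ atoms, so it is not fully conjugated — not aromatic (pyrrolidine).
Ring B has a continuous p-orbital overlap around the ring; 2 ring double bonds (4 π electrons) plus a heteroatom lone pair (2) give 6 π electrons. Since 6 = 4n+2 (n=1), ring B is aromatic (thiazole).
Aromatic: B. Total: 1.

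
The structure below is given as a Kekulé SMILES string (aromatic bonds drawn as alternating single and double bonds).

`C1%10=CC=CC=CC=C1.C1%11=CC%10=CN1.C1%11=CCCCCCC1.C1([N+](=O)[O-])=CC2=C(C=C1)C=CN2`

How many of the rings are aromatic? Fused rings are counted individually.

The SMILES encodes an eight-membered carbon ring with four alternating C=C double bonds; a five-membered ring of four carbons and one nitrogen bearing a hydrogen, with two C=C double bonds; an eight-membered carbon ring with one C=C double bond; a six-membered carbon ring with three alternating C=C double bonds, fused to a five-membered ring containing one N–H nitrogen and two C=C double bonds.
The 8-membered ring has only sp² ring atoms; a planar conformation would have a fully conjugated π system of 8 electrons. But 8 = 4(2), which is 4n not 4n+2, so it is not aromatic (cyclooctatetraene) — cyclooctatetraene distorts into a non-planar tub to avoid antiaromaticity.
The 5-membered ring with one N–H is fully conjugated (every ring atom contributes a p orbital); 2 ring double bonds (4 π electrons) plus a heteroatom lone pair (2) give 6 π electrons. That satisfies 4n+2 with n=1, so it is aromatic (pyrrole).
The second 8-membered ring has six sp³ carbons, so it is not fully conjugated — not aromatic (cyclooctene).
The fused 6/5-membered bicyclic (with one N–H) is a single π system with 9 sp² atoms and 10 π electrons from ring double bonds plus a heteroatom lone pair. 10 = 4(2)+2, so the system is aromatic and both rings count as aromatic (indole).
3 of the 5 rings are aromatic. Total: 3.

3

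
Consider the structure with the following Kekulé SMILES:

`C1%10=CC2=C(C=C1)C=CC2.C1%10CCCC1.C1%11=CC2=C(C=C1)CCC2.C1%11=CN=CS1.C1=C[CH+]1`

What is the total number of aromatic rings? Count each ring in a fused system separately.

4

The SMILES encodes a six-membered carbon ring with three alternating C=C double bonds, fused to a five-membered carbon ring containing one C=C double bond and one sp³ carbon; a five-membered saturated carbon ring; a six-membered carbon ring with three alternating C=C double bonds, fused to a saturated five-membered carbon ring; a five-membered ring with a sulfur at position 1 and a nitrogen at position 3 (in a C=N bond), with two double bonds; a three-membered all-carbon ring bearing a positive charge on one carbon, with one C=C double bond.
The 6-membered ring is planar and fully conjugated; 3 ring double bonds give 6 π electrons. Since 6 = 4n+2 (n=1), it is aromatic (benzene ring).
The 5-membered ring has one sp³ carbon, so it is not fully conjugated — not aromatic (cyclopentene ring).
The second 5-membered ring has only sp³ atoms, so it is not fully conjugated — not aromatic (cyclopentane).
The second 6-membered ring is fully conjugated (every ring atom contributes a p orbital); 3 ring double bonds give 6 π electrons. 6 = 4(1)+2, so it is aromatic (benzene ring).
The third 5-membered ring has three sp³ carbons, so it is not fully conjugated — not aromatic (cyclopentane ring).
The 5-membered ring with one sulfur and one =N– is fully conjugated (every ring atom contributes a p orbital); 2 ring double bonds (4 π electrons) plus a heteroatom lone pair (2) give 6 π electrons. 6 = 4(1)+2, so it is aromatic (thiazole).
The 3-membered ring is planar and fully conjugated; 1 ring double bond (2 π electrons) plus the carbocation's empty p orbital (0, but keeps the ring conjugated) give 2 π electrons. 2 = 4(0)+2, so it is aromatic (cyclopropenyl cation).
4 of the 7 rings are aromatic. Total: 4.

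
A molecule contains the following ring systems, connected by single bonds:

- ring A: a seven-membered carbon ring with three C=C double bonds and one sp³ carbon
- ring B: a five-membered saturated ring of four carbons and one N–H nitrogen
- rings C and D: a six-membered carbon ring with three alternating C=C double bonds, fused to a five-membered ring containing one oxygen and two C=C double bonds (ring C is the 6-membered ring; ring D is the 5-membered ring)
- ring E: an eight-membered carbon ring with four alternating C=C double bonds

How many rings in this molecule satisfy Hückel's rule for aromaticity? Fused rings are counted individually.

Ring A has one sp³ carbon, so it is not fully conjugated — not aromatic (cycloheptatriene).
Ring B has only sp³ atoms, so it is not fully conjugated — not aromatic (pyrrolidine).
Rings C and D form a fused bicyclic system (with one oxygen) with 9 sp² atoms and 10 π electrons from ring double bonds plus a heteroatom lone pair. 10 = 4(2)+2, so the system is aromatic and both rings count as aromatic (benzofuran).
Ring E has only sp² ring atoms; a planar conformation would have a fully conjugated π system of 8 electrons. But 8 = 4(2), which is 4n not 4n+2, so ring E is not aromatic (cyclooctatetraene) — cyclooctatetraene distorts into a non-planar tub to avoid antiaromaticity.
Aromatic: C, D. Total: 2.

2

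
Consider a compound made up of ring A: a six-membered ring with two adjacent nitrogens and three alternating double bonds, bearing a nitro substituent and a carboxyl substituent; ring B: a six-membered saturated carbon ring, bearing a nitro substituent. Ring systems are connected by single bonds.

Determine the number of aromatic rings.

1

Ring A is planar and fully conjugated; 3 ring double bonds give 6 π electrons. That satisfies 4n+2 with n=1, so ring A is aromatic (pyridazine).
Ring B has only sp³ atoms, so it is not fully conjugated — not aromatic (cyclohexane).
Aromatic: A. Total: 1.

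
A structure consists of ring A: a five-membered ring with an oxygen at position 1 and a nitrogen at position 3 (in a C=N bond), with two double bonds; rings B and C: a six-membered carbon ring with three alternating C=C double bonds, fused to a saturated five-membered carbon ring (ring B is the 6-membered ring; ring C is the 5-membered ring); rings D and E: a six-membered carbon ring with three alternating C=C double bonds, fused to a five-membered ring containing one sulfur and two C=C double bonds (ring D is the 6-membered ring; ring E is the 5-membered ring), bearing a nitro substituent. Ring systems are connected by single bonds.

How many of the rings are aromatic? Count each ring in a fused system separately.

4

Ring A is planar and fully conjugated; 2 ring double bonds (4 π electrons) plus a heteroatom lone pair (2) give 6 π electrons. That satisfies 4n+2 with n=1, so ring A is aromatic (oxazole).
Ring B has a continuous p-orbital overlap around the ring; 3 ring double bonds give 6 π electrons. 6 = 4(1)+2, so ring B is aromatic (benzene ring).
Ring C has three sp³ carbons, so it is not fully conjugated — not aromatic (cyclopentane ring).
Rings D and E form a fused bicyclic system (with one sulfur) with 9 sp² atoms and 10 π electrons from ring double bonds plus a heteroatom lone pair. 10 = 4(2)+2, so the system is aromatic and both rings count as aromatic (benzothiophene).
Aromatic: A, B, D, E. Total: 4.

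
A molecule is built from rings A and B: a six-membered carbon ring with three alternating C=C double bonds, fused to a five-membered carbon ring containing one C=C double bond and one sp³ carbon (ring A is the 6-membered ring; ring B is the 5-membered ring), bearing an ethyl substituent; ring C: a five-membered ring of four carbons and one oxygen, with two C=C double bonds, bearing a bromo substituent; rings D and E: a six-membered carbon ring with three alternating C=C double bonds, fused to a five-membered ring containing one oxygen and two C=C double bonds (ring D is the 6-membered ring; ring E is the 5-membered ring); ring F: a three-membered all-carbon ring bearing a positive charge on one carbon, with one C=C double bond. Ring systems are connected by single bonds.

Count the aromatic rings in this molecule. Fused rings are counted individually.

5

Ring A has a continuous p-orbital overlap around the ring; 3 ring double bonds give 6 π electrons. Since 6 = 4n+2 (n=1), ring A is aromatic (benzene ring).
Ring B has one sp³ carbon, so it is not fully conjugated — not aromatic (cyclopentene ring).
Ring C is fully conjugated (every ring atom contributes a p orbital); 2 ring double bonds (4 π electrons) plus a heteroatom lone pair (2) give 6 π electrons. 6 = 4(1)+2, so ring C is aromatic (furan).
Rings D and E form a fused bicyclic system (with one oxygen) with 9 sp² atoms and 10 π electrons from ring double bonds plus a heteroatom lone pair. 10 = 4(2)+2, so the system is aromatic and both rings count as aromatic (benzofuran).
Ring F has a continuous p-orbital overlap around the ring; 1 ring double bond (2 π electrons) plus the carbocation's empty p orbital (0, but keeps the ring conjugated) give 2 π electrons. 2 = 4(0)+2, so ring F is aromatic (cyclopropenyl cation).
Aromatic: A, C, D, E, F. Total: 5.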